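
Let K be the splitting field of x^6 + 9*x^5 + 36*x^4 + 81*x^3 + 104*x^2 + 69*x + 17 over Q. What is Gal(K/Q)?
The polynomial f is an irreducible sextic over Q, so G = Gal(f/Q) is one of the 16 transitive subgroups 6T1, ..., 6T16 of S_6. The discriminant of f is 810448, which is not a perfect square, so G is not contained in A_6. The transitive groups of degree 6 not contained in A_6 are: C_6 (6T1, order 6), S_3 (6T2, order 6), D_6 (6T3, order 12), C_3 x S_3 (6T5, order 18), A_4 x C_2 (6T6, order 24), S_4 (6T8, order 24), S_3 x S_3 (6T9, order 36), S_4 x C_2 (6T11, order 48), (S_3 x S_3) : C_2 (6T13, order 72), PGL(2,5) (6T14, order 120), S_6 (6T16, order 720). By Dedekind's theorem, for a prime p not dividing disc(f) the degrees of the irreducible factors of f mod p form the cycle type of an element of G. Factoring f modulo the 22 such primes p <= 89 (skipping 2, 37, which divide the discriminant), each new pattern first appears at: mod 3: f = (x^3 + x^2 + 2x + 1)(x^3 + 2x^2 + 2x + 2), pattern 3+3; mod 5: f = (x^2 + 2x + 4)(x^2 + 3x + 4)(x^2 + 4x + 2), pattern 2+2+2; mod 17: f = (x)(x + 3)(x^4 + 6x^3 + x^2 + 10x + 6), pattern 4+1+1; mod 67: f = (x + 6)(x + 64)(x^2 + 3x + 42)(x^2 + 3x + 52), pattern 2+2+1+1. No other pattern occurs in this range, so the set of observed cycle types is {3+3, 2+2+2, 4+1+1, 2+2+1+1}. The candidates containing elements of all these cycle types are S_4 (6T8) of order 24, S_4 x C_2 (6T11) of order 48, PGL(2,5) (6T14) of order 120, S_6 (6T16) of order 720; the others are excluded. The observed types are precisely the cycle types that occur in S_4 (6T8) (apart from the identity). Each of the other remaining candidates has further cycle types, and by the Chebotarev density theorem the matching factorization patterns would occur for a proportion of primes equal to their share of the group: S_4 x C_2 (6T11) additionally contains elements of type 6, 4+2, 2+1+1+1+1 (17 of its 48 elements, about 35% of primes); PGL(2,5) (6T14) additionally contains elements of type 6, 5+1 (44 of its 120 elements, about 37% of primes); S_6 (6T16) additionally contains elements of type 6, 5+1, 4+2, 3+2+1, 3+1+1+1, 2+1+1+1+1 (529 of its 720 elements, about 73% of primes). None of the 22 primes tested shows any such pattern (for each of these groups the chance of that is below 10^-4), which rules them out. Hence G = S_4 (6T8), of order 24.

S_4 (order 24)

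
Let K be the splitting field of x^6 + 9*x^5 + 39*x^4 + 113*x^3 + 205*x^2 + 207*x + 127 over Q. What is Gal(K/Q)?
C_6, the cyclic group of order 6

The polynomial f is an irreducible sextic over Q, so G = Gal(f/Q) is one of the 16 transitive subgroups 6T1, ..., 6T16 of S_6. The discriminant of f is -548553067783, which is not a perfect square, so G is not contained in A_6. The transitive groups of degree 6 not contained in A_6 are: C_6 (6T1, order 6), S_3 (6T2, order 6), D_6 (6T3, order 12), C_3 x S_3 (6T5, order 18), A_4 x C_2 (6T6, order 24), S_4 (6T8, order 24), S_3 x S_3 (6T9, order 36), S_4 x C_2 (6T11, order 48), (S_3 x S_3) : C_2 (6T13, order 72), PGL(2,5) (6T14, order 120), S_6 (6T16, order 720). By Dedekind's theorem, for a prime p not dividing disc(f) the degrees of the irreducible factors of f mod p form the cycle type of an element of G. Factoring f modulo the 37 such primes p <= 167 (skipping 7, 29, which divide the discriminant), each new pattern first appears at: mod 2: f = (x^3 + x + 1)(x^3 + x^2 + 1), pattern 3+3; mod 3: f = (x^6 + 2x^3 + x^2 + 1), pattern 6; mod 13: f = (x^2 + 7)(x^2 + 4x + 2)(x^2 + 5x + 10), pattern 2+2+2; mod 43: f = (x + 1)(x + 6)(x + 8)(x + 10)(x + 32)(x + 38), pattern 1+1+1+1+1+1. No other pattern occurs in this range, so the set of observed cycle types is {3+3, 6, 2+2+2, 1+1+1+1+1+1}. The candidates containing elements of all these cycle types are C_6 (6T1) of order 6, D_6 (6T3) of order 12, C_3 x S_3 (6T5) of order 18, A_4 x C_2 (6T6) of order 24, S_3 x S_3 (6T9) of order 36, S_4 x C_2 (6T11) of order 48, (S_3 x S_3) : C_2 (6T13) of order 72, PGL(2,5) (6T14) of order 120, S_6 (6T16) of order 720; the others are excluded. The observed types are precisely the cycle types that occur in C_6 (6T1). Each of the other remaining candidates has further cycle types, and by the Chebotarev density theorem the matching factorization patterns would occur for a proportion of primes equal to their share of the group: D_6 (6T3) additionally contains elements of type 2+2+1+1 (3 of its 12 elements, about 25% of primes); C_3 x S_3 (6T5) additionally contains elements of type 3+1+1+1 (4 of its 18 elements, about 22% of primes); A_4 x C_2 (6T6) additionally contains elements of type 2+2+1+1, 2+1+1+1+1 (6 of its 24 elements, about 25% of primes); S_3 x S_3 (6T9) additionally contains elements of type 3+1+1+1, 2+2+1+1 (13 of its 36 elements, about 36% of primes); S_4 x C_2 (6T11) additionally contains elements of type 4+2, 4+1+1, 2+2+1+1, 2+1+1+1+1 (24 of its 48 elements, about 50% of primes); (S_3 x S_3) : C_2 (6T13) additionally contains elements of type 4+2, 3+2+1, 3+1+1+1, 2+2+1+1, 2+1+1+1+1 (49 of its 72 elements, about 68% of primes); PGL(2,5) (6T14) additionally contains elements of type 5+1, 4+1+1, 2+2+1+1 (69 of its 120 elements, about 58% of primes); S_6 (6T16) additionally contains elements of type 5+1, 4+2, 4+1+1, 3+2+1, 3+1+1+1, 2+2+1+1, 2+1+1+1+1 (544 of its 720 elements, about 76% of primes). None of the 37 primes tested shows any such pattern (for each of these groups the chance of that is below 10^-4), which rules them out. Hence G = C_6 (6T1), of order 6.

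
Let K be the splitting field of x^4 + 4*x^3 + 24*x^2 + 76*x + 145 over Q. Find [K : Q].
The degree of the splitting field over Q equals the order of the Galois group, so first determine the group. The polynomial is an irreducible quartic over Q and its discriminant is 228614400 = 15120^2, a perfect square, so the Galois group is contained in A_4. The resolvent cubic y^3 - 24*y^2 - 276*y + 5824 splits completely over Q, which gives the Klein four-group V_4. The Galois group V_4 (4T2) has order 4, so the splitting field has degree 4 over Q.

4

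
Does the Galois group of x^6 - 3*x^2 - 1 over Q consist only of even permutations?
Yes

The polynomial is irreducible of degree 6 over Q. Its discriminant is 419904 = 648^2, a perfect square. A Galois group lies in the alternating group exactly when the discriminant is a square in Q, so the Galois group (A_4) is contained in A_6.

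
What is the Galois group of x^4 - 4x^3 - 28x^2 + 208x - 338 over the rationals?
The polynomial is an irreducible quartic over Q and its discriminant is -350438400, which is not a perfect square, so the Galois group is not contained in A_4. The resolvent cubic y^3 + 28*y^2 + 520*y has exactly one rational root, so the Galois group is C_4 or D_4. The quartic remains irreducible over Q(sqrt(disc)), so the group is D_4.

D_4 (order 8)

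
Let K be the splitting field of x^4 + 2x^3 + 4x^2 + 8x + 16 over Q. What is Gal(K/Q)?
The polynomial is an irreducible quartic over Q and its discriminant is 512000, which is not a perfect square, so the Galois group is not contained in A_4. The resolvent cubic y^3 - 4*y^2 - 48*y + 128 has exactly one rational root, so the Galois group is C_4 or D_4. The quartic becomes reducible over Q(sqrt(disc)), so the group is C_4.

C_4 (also written C4)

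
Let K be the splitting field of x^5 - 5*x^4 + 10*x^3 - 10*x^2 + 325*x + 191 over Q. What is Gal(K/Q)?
A_5 (order 60)

The polynomial f is an irreducible quintic over Q, so G = Gal(f/Q) is a transitive subgroup of S_5: one of C_5 (5T1, order 5), D_5 (5T2, order 10), F_20 (5T3, order 20), A_5 (5T4, order 60) or S_5 (5T5, order 120). The discriminant of f is 1073741824000000 = 32768000^2, a perfect square, so G is contained in A_5. The transitive groups of degree 5 contained in A_5 are: C_5 (5T1, order 5), D_5 (5T2, order 10), A_5 (5T4, order 60). By Dedekind's theorem, for a prime p not dividing disc(f) the degrees of the irreducible factors of f mod p form the cycle type of an element of G. Factoring f modulo the 2 such primes p <= 7 (skipping 2, 5, which divide the discriminant), each new pattern first appears at: mod 3: f = (x^5 + x^4 + x^3 + 2x^2 + x + 2), pattern 5; mod 7: f = (x + 3)(x + 5)(x^3 + x^2 + x + 2), pattern 3+1+1. No other pattern occurs in this range, so the set of observed cycle types is {5, 3+1+1}. Among the candidates above, the only group containing elements of all these cycle types is A_5 (5T4) — each of C_5 (5T1), D_5 (5T2) lacks at least one of them. Hence G = A_5 (5T4), of order 60.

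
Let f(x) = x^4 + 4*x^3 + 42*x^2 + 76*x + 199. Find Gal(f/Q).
C_4

The polynomial is an irreducible quartic over Q and its discriminant is 1088391168, which is not a perfect square, so the Galois group is not contained in A_4. The resolvent cubic y^3 - 42*y^2 - 492*y + 24472 has exactly one rational root, so the Galois group is C_4 or D_4. The quartic becomes reducible over Q(sqrt(disc)), so the group is C_4.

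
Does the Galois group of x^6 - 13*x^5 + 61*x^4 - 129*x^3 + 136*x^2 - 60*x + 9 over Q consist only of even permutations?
Yes

The polynomial is irreducible of degree 6 over Q. Its discriminant is 1064390625 = 32625^2, a perfect square. A Galois group lies in the alternating group exactly when the discriminant is a square in Q, so the Galois group ((C_3 x C_3) : C_4) is contained in A_6.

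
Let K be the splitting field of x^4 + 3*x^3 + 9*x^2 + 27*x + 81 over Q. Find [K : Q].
4

The degree of the splitting field over Q equals the order of the Galois group, so first determine the group. The polynomial is an irreducible quartic over Q and its discriminant is 66430125, which is not a perfect square, so the Galois group is not contained in A_4. The resolvent cubic y^3 - 9*y^2 - 243*y + 1458 has exactly one rational root, so the Galois group is C_4 or D_4. The quartic becomes reducible over Q(sqrt(disc)), so the group is C_4. The Galois group C_4 (4T1) has order 4, so the splitting field has degree 4 over Q.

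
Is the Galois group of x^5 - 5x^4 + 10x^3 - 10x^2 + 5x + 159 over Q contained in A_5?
The polynomial is irreducible of degree 5 over Q. Its discriminant is 2048000000000, which is not a perfect square. A Galois group lies in the alternating group exactly when the discriminant is a square in Q, so the Galois group (F_20) is not contained in A_5.

No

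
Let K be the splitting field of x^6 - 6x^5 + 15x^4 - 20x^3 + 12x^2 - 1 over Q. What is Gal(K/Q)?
The polynomial f is an irreducible sextic over Q, so G = Gal(f/Q) is one of the 16 transitive subgroups 6T1, ..., 6T16 of S_6. The discriminant of f is -419904, which is not a perfect square, so G is not contained in A_6. The transitive groups of degree 6 not contained in A_6 are: C_6 (6T1, order 6), S_3 (6T2, order 6), D_6 (6T3, order 12), C_3 x S_3 (6T5, order 18), A_4 x C_2 (6T6, order 24), S_4 (6T8, order 24), S_3 x S_3 (6T9, order 36), S_4 x C_2 (6T11, order 48), (S_3 x S_3) : C_2 (6T13, order 72), PGL(2,5) (6T14, order 120), S_6 (6T16, order 720). By Dedekind's theorem, for a prime p not dividing disc(f) the degrees of the irreducible factors of f mod p form the cycle type of an element of G. Factoring f modulo the 33 such primes p <= 149 (skipping 2, 3, which divide the discriminant), each new pattern first appears at: mod 5: f = (x^3 + 4x + 2)(x^3 + 4x^2 + x + 2), pattern 3+3; mod 7: f = (x^6 + x^5 + x^4 + x^3 + 5x^2 + 6), pattern 6; mod 17: f = (x + 7)(x + 8)(x^2 + 15x + 4)(x^2 + 15x + 11), pattern 2+2+1+1; mod 19: f = (x + 2)(x + 7)(x + 10)(x + 15)(x^2 + 17x + 17), pattern 2+1+1+1+1; mod 71: f = (x^2 + 69x + 17)(x^2 + 69x + 26)(x^2 + 69x + 31), pattern 2+2+2. No other pattern occurs in this range, so the set of observed cycle types is {3+3, 6, 2+2+1+1, 2+1+1+1+1, 2+2+2}. The candidates containing elements of all these cycle types are A_4 x C_2 (6T6) of order 24, S_4 x C_2 (6T11) of order 48, (S_3 x S_3) : C_2 (6T13) of order 72, S_6 (6T16) of order 720; the others are excluded. The observed types are precisely the cycle types that occur in A_4 x C_2 (6T6) (apart from the identity). Each of the other remaining candidates has further cycle types, and by the Chebotarev density theorem the matching factorization patterns would occur for a proportion of primes equal to their share of the group: S_4 x C_2 (6T11) additionally contains elements of type 4+2, 4+1+1 (12 of its 48 elements, about 25% of primes); (S_3 x S_3) : C_2 (6T13) additionally contains elements of type 4+2, 3+2+1, 3+1+1+1 (34 of its 72 elements, about 47% of primes); S_6 (6T16) additionally contains elements of type 5+1, 4+2, 4+1+1, 3+2+1, 3+1+1+1 (484 of its 720 elements, about 67% of primes). None of the 33 primes tested shows any such pattern (for each of these groups the chance of that is below 10^-4), which rules them out. Hence G = A_4 x C_2 (6T6), of order 24.

A_4 x C_2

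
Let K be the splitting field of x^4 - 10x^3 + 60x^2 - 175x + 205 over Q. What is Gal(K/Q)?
The polynomial is an irreducible quartic over Q and its discriminant is 66430125, which is not a perfect square, so the Galois group is not contained in A_4. The resolvent cubic y^3 - 60*y^2 + 930*y - 1925 has exactly one rational root, so the Galois group is C_4 or D_4. The quartic becomes reducible over Q(sqrt(disc)), so the group is C_4.

C_4 (also written C4)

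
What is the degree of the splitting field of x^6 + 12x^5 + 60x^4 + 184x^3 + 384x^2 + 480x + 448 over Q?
The degree of the splitting field over Q equals the order of the Galois group, so first determine the group. The polynomial f is an irreducible sextic over Q, so G = Gal(f/Q) is one of the 16 transitive subgroups 6T1, ..., 6T16 of S_6. The discriminant of f is -190210142896128, which is not a perfect square, so G is not contained in A_6. The transitive groups of degree 6 not contained in A_6 are: C_6 (6T1, order 6), S_3 (6T2, order 6), D_6 (6T3, order 12), C_3 x S_3 (6T5, order 18), A_4 x C_2 (6T6, order 24), S_4 (6T8, order 24), S_3 x S_3 (6T9, order 36), S_4 x C_2 (6T11, order 48), (S_3 x S_3) : C_2 (6T13, order 72), PGL(2,5) (6T14, order 120), S_6 (6T16, order 720). By Dedekind's theorem, for a prime p not dividing disc(f) the degrees of the irreducible factors of f mod p form the cycle type of an element of G. Factoring f modulo the 33 such primes p <= 149 (skipping 2, 3, which divide the discriminant), each new pattern first appears at: mod 5: f = (x^6 + 2x^5 + 4x^3 + 4x^2 + 3), pattern 6; mod 7: f = (x)(x + 1)(x + 5)(x^3 + 6x^2 + 5x + 5), pattern 3+1+1+1; mod 17: f = (x^2 + 2x + 11)(x^2 + 13x + 16)(x^2 + 14x + 1), pattern 2+2+2; mod 19: f = (x^3 + 6x^2 + 12x + 4)(x^3 + 6x^2 + 12x + 17), pattern 3+3; mod 73: f = (x + 13)(x + 15)(x + 17)(x + 31)(x + 33)(x + 49), pattern 1+1+1+1+1+1. No other pattern occurs in this range, so the set of observed cycle types is {6, 3+1+1+1, 2+2+2, 3+3, 1+1+1+1+1+1}. The candidates containing elements of all these cycle types are C_3 x S_3 (6T5) of order 18, S_3 x S_3 (6T9) of order 36, (S_3 x S_3) : C_2 (6T13) of order 72, S_6 (6T16) of order 720; the others are excluded. The observed types are precisely the cycle types that occur in C_3 x S_3 (6T5). Each of the other remaining candidates has further cycle types, and by the Chebotarev density theorem the matching factorization patterns would occur for a proportion of primes equal to their share of the group: S_3 x S_3 (6T9) additionally contains elements of type 2+2+1+1 (9 of its 36 elements, about 25% of primes); (S_3 x S_3) : C_2 (6T13) additionally contains elements of type 4+2, 3+2+1, 2+2+1+1, 2+1+1+1+1 (45 of its 72 elements, about 62% of primes); S_6 (6T16) additionally contains elements of type 5+1, 4+2, 4+1+1, 3+2+1, 2+2+1+1, 2+1+1+1+1 (504 of its 720 elements, about 70% of primes). None of the 33 primes tested shows any such pattern (for each of these groups the chance of that is below 10^-4), which rules them out. Hence G = C_3 x S_3 (6T5), of order 18. The Galois group C_3 x S_3 (6T5) has order 18, so the splitting field has degree 18 over Q.

18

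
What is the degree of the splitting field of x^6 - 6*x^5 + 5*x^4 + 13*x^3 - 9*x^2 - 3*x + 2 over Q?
60

The degree of the splitting field over Q equals the order of the Galois group, so first determine the group. The polynomial f is an irreducible sextic over Q, so G = Gal(f/Q) is one of the 16 transitive subgroups 6T1, ..., 6T16 of S_6. The discriminant of f is 30991489 = 5567^2, a perfect square, so G is contained in A_6. The transitive groups of degree 6 contained in A_6 are: A_4 (6T4, order 12), S_4 (6T7, order 24), (C_3 x C_3) : C_4 (6T10, order 36), PSL(2,5) (6T12, order 60), A_6 (6T15, order 360). By Dedekind's theorem, for a prime p not dividing disc(f) the degrees of the irreducible factors of f mod p form the cycle type of an element of G. Factoring f modulo the 21 such primes p <= 79 (skipping 19, which divides the discriminant), each new pattern first appears at: mod 2: f = (x)(x^5 + x^3 + x^2 + x + 1), pattern 5+1; mod 7: f = (x^3 + 2x^2 + 4x + 5)(x^3 + 6x^2 + 3x + 6), pattern 3+3; mod 61: f = (x + 36)(x + 58)(x^2 + 9x + 38)(x^2 + 13x + 25), pattern 2+2+1+1. No other pattern occurs in this range, so the set of observed cycle types is {5+1, 3+3, 2+2+1+1}. The candidates containing elements of all these cycle types are PSL(2,5) (6T12) of order 60, A_6 (6T15) of order 360; the others are excluded. The observed types are precisely the cycle types that occur in PSL(2,5) (6T12) (apart from the identity). Each of the other remaining candidates has further cycle types, and by the Chebotarev density theorem the matching factorization patterns would occur for a proportion of primes equal to their share of the group: A_6 (6T15) additionally contains elements of type 4+2, 3+1+1+1 (130 of its 360 elements, about 36% of primes). None of the 21 primes tested shows any such pattern (for each of these groups the chance of that is below 10^-4), which rules them out. Hence G = PSL(2,5) (6T12), of order 60. The Galois group PSL(2,5) (6T12) has order 60, so the splitting field has degree 60 over Q.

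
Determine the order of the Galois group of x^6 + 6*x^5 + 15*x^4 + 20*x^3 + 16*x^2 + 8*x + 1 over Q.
The degree of the splitting field over Q equals the order of the Galois group, so first determine the group. The polynomial f is an irreducible sextic over Q, so G = Gal(f/Q) is one of the 16 transitive subgroups 6T1, ..., 6T16 of S_6. The discriminant of f is 61504 = 248^2, a perfect square, so G is contained in A_6. The transitive groups of degree 6 contained in A_6 are: A_4 (6T4, order 12), S_4 (6T7, order 24), (C_3 x C_3) : C_4 (6T10, order 36), PSL(2,5) (6T12, order 60), A_6 (6T15, order 360). By Dedekind's theorem, for a prime p not dividing disc(f) the degrees of the irreducible factors of f mod p form the cycle type of an element of G. Factoring f modulo the 79 such primes p <= 419 (skipping 2, 31, which divide the discriminant), each new pattern first appears at: mod 3: f = (x^2 + 2x + 2)(x^4 + x^3 + 2x^2 + 2x + 2), pattern 4+2; mod 5: f = (x^3 + 2x^2 + 4x + 4)(x^3 + 4x^2 + 3x + 4), pattern 3+3; mod 11: f = (x + 4)(x + 9)(x^2 + 6x + 1)(x^2 + 9x + 4), pattern 2+2+1+1; mod 67: f = (x + 3)(x + 4)(x + 12)(x + 57)(x + 65)(x + 66), pattern 1+1+1+1+1+1. No other pattern occurs in this range, so the set of observed cycle types is {4+2, 3+3, 2+2+1+1, 1+1+1+1+1+1}. The candidates containing elements of all these cycle types are S_4 (6T7) of order 24, (C_3 x C_3) : C_4 (6T10) of order 36, A_6 (6T15) of order 360; the others are excluded. The observed types are precisely the cycle types that occur in S_4 (6T7). Each of the other remaining candidates has further cycle types, and by the Chebotarev density theorem the matching factorization patterns would occur for a proportion of primes equal to their share of the group: (C_3 x C_3) : C_4 (6T10) additionally contains elements of type 3+1+1+1 (4 of its 36 elements, about 11% of primes); A_6 (6T15) additionally contains elements of type 5+1, 3+1+1+1 (184 of its 360 elements, about 51% of primes). None of the 79 primes tested shows any such pattern (for each of these groups the chance of that is below 10^-4), which rules them out. Hence G = S_4 (6T7), of order 24. The Galois group S_4 (6T7) has order 24, so the splitting field has degree 24 over Q.

24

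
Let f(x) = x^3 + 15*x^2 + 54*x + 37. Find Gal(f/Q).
The polynomial is an irreducible cubic over Q and its discriminant is 29241 = 171^2, a perfect square. For an irreducible cubic, a square discriminant forces the Galois group to be A_3, the cyclic group of order 3.

C_3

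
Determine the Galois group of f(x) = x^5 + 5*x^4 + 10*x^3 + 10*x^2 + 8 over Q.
D_5 (order 10)

The polynomial f is an irreducible quintic over Q, so G = Gal(f/Q) is a transitive subgroup of S_5: one of C_5 (5T1, order 5), D_5 (5T2, order 10), F_20 (5T3, order 20), A_5 (5T4, order 60) or S_5 (5T5, order 120). The discriminant of f is 64000000 = 8000^2, a perfect square, so G is contained in A_5. The transitive groups of degree 5 contained in A_5 are: C_5 (5T1, order 5), D_5 (5T2, order 10), A_5 (5T4, order 60). By Dedekind's theorem, for a prime p not dividing disc(f) the degrees of the irreducible factors of f mod p form the cycle type of an element of G. Factoring f modulo the 23 such primes p <= 97 (skipping 2, 5, which divide the discriminant), each new pattern first appears at: mod 3: f = (x + 1)(x^2 + 1)(x^2 + x + 2), pattern 2+2+1; mod 7: f = (x^5 + 5x^4 + 3x^3 + 3x^2 + 1), pattern 5. No other pattern occurs in this range, so the set of observed cycle types is {2+2+1, 5}. The candidates containing elements of all these cycle types are D_5 (5T2) of order 10, A_5 (5T4) of order 60; the others are excluded. The observed types are precisely the cycle types that occur in D_5 (5T2) (apart from the identity). Each of the other remaining candidates has further cycle types, and by the Chebotarev density theorem the matching factorization patterns would occur for a proportion of primes equal to their share of the group: A_5 (5T4) additionally contains elements of type 3+1+1 (20 of its 60 elements, about 33% of primes). None of the 23 primes tested shows any such pattern (for each of these groups the chance of that is below 10^-4), which rules them out. Hence G = D_5 (5T2), of order 10.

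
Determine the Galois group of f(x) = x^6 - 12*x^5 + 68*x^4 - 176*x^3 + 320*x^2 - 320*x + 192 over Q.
The polynomial f is an irreducible sextic over Q, so G = Gal(f/Q) is one of the 16 transitive subgroups 6T1, ..., 6T16 of S_6. The discriminant of f is -7990769474338816, which is not a perfect square, so G is not contained in A_6. The transitive groups of degree 6 not contained in A_6 are: C_6 (6T1, order 6), S_3 (6T2, order 6), D_6 (6T3, order 12), C_3 x S_3 (6T5, order 18), A_4 x C_2 (6T6, order 24), S_4 (6T8, order 24), S_3 x S_3 (6T9, order 36), S_4 x C_2 (6T11, order 48), (S_3 x S_3) : C_2 (6T13, order 72), PGL(2,5) (6T14, order 120), S_6 (6T16, order 720). By Dedekind's theorem, for a prime p not dividing disc(f) the degrees of the irreducible factors of f mod p form the cycle type of an element of G. Factoring f modulo the 17 such primes p <= 71 (skipping 2, 11, 31, which divide the discriminant), each new pattern first appears at: mod 3: f = (x)(x + 1)(x^4 + 2x^3 + x + 1), pattern 4+1+1; mod 5: f = (x^3 + 2x + 1)(x^3 + 3x^2 + x + 2), pattern 3+3; mod 7: f = (x^6 + 2x^5 + 5x^4 + 6x^3 + 5x^2 + 2x + 3), pattern 6; mod 13: f = (x^2 + 7x + 7)(x^4 + 7x^3 + 12x^2 + 3x + 7), pattern 4+2; mod 37: f = (x + 12)(x + 32)(x^2 + 27x + 10)(x^2 + 28x + 13), pattern 2+2+1+1; mod 47: f = (x + 5)(x + 6)(x + 32)(x + 42)(x^2 + 44x + 15), pattern 2+1+1+1+1; mod 67: f = (x^2 + 11x + 62)(x^2 + 12x + 52)(x^2 + 32x + 24), pattern 2+2+2. No other pattern occurs in this range, so the set of observed cycle types is {4+1+1, 3+3, 6, 4+2, 2+2+1+1, 2+1+1+1+1, 2+2+2}. The candidates containing elements of all these cycle types are S_4 x C_2 (6T11) of order 48, S_6 (6T16) of order 720; the others are excluded. The observed types are precisely the cycle types that occur in S_4 x C_2 (6T11) (apart from the identity). Each of the other remaining candidates has further cycle types, and by the Chebotarev density theorem the matching factorization patterns would occur for a proportion of primes equal to their share of the group: S_6 (6T16) additionally contains elements of type 5+1, 3+2+1, 3+1+1+1 (304 of its 720 elements, about 42% of primes). None of the 17 primes tested shows any such pattern (for each of these groups the chance of that is below 10^-4), which rules them out. Hence G = S_4 x C_2 (6T11), of order 48.

S_4 x C_2 (also written S4xC2)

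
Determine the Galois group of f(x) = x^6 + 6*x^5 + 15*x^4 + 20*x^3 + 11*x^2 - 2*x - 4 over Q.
S_4 (also written S4+)

The polynomial f is an irreducible sextic over Q, so G = Gal(f/Q) is one of the 16 transitive subgroups 6T1, ..., 6T16 of S_6. The discriminant of f is 3356224 = 1832^2, a perfect square, so G is contained in A_6. The transitive groups of degree 6 contained in A_6 are: A_4 (6T4, order 12), S_4 (6T7, order 24), (C_3 x C_3) : C_4 (6T10, order 36), PSL(2,5) (6T12, order 60), A_6 (6T15, order 360). By Dedekind's theorem, for a prime p not dividing disc(f) the degrees of the irreducible factors of f mod p form the cycle type of an element of G. Factoring f modulo the 79 such primes p <= 419 (skipping 2, 229, which divide the discriminant), each new pattern first appears at: mod 3: f = (x^3 + x^2 + x + 2)(x^3 + 2x^2 + 1), pattern 3+3; mod 7: f = (x^2 + 2x + 5)(x^4 + 4x^3 + 2x^2 + 3x + 2), pattern 4+2; mod 23: f = (x + 10)(x + 15)(x^2 + x + 18)(x^2 + 3x + 20), pattern 2+2+1+1; mod 193: f = (x + 88)(x + 91)(x + 94)(x + 101)(x + 104)(x + 107), pattern 1+1+1+1+1+1. No other pattern occurs in this range, so the set of observed cycle types is {3+3, 4+2, 2+2+1+1, 1+1+1+1+1+1}. The candidates containing elements of all these cycle types are S_4 (6T7) of order 24, (C_3 x C_3) : C_4 (6T10) of order 36, A_6 (6T15) of order 360; the others are excluded. The observed types are precisely the cycle types that occur in S_4 (6T7). Each of the other remaining candidates has further cycle types, and by the Chebotarev density theorem the matching factorization patterns would occur for a proportion of primes equal to their share of the group: (C_3 x C_3) : C_4 (6T10) additionally contains elements of type 3+1+1+1 (4 of its 36 elements, about 11% of primes); A_6 (6T15) additionally contains elements of type 5+1, 3+1+1+1 (184 of its 360 elements, about 51% of primes). None of the 79 primes tested shows any such pattern (for each of these groups the chance of that is below 10^-4), which rules them out. Hence G = S_4 (6T7), of order 24.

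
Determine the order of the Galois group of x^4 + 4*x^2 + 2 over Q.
The degree of the splitting field over Q equals the order of the Galois group, so first determine the group. The polynomial is an irreducible quartic over Q and its discriminant is 2048, which is not a perfect square, so the Galois group is not contained in A_4. The resolvent cubic y^3 - 4*y^2 - 8*y + 32 has exactly one rational root, so the Galois group is C_4 or D_4. The quartic becomes reducible over Q(sqrt(disc)), so the group is C_4. The Galois group C_4 (4T1) has order 4, so the splitting field has degree 4 over Q.

4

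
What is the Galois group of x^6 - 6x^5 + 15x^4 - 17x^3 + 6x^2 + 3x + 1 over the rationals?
The polynomial f is an irreducible sextic over Q, so G = Gal(f/Q) is one of the 16 transitive subgroups 6T1, ..., 6T16 of S_6. The discriminant of f is -177147, which is not a perfect square, so G is not contained in A_6. The transitive groups of degree 6 not contained in A_6 are: C_6 (6T1, order 6), S_3 (6T2, order 6), D_6 (6T3, order 12), C_3 x S_3 (6T5, order 18), A_4 x C_2 (6T6, order 24), S_4 (6T8, order 24), S_3 x S_3 (6T9, order 36), S_4 x C_2 (6T11, order 48), (S_3 x S_3) : C_2 (6T13, order 72), PGL(2,5) (6T14, order 120), S_6 (6T16, order 720). By Dedekind's theorem, for a prime p not dividing disc(f) the degrees of the irreducible factors of f mod p form the cycle type of an element of G. Factoring f modulo the 33 such primes p <= 139 (skipping 3, which divides the discriminant), each new pattern first appears at: mod 2: f = (x^6 + x^4 + x^3 + x + 1), pattern 6; mod 7: f = (x + 2)(x + 4)(x + 5)(x^3 + 4x^2 + 3x + 3), pattern 3+1+1+1; mod 17: f = (x^2 + 3x + 3)(x^2 + 11x + 12)(x^2 + 14x + 9), pattern 2+2+2; mod 19: f = (x^3 + 16x^2 + 3x + 8)(x^3 + 16x^2 + 3x + 12), pattern 3+3; mod 73: f = (x + 41)(x + 42)(x + 43)(x + 50)(x + 51)(x + 59), pattern 1+1+1+1+1+1. No other pattern occurs in this range, so the set of observed cycle types is {6, 3+1+1+1, 2+2+2, 3+3, 1+1+1+1+1+1}. The candidates containing elements of all these cycle types are C_3 x S_3 (6T5) of order 18, S_3 x S_3 (6T9) of order 36, (S_3 x S_3) : C_2 (6T13) of order 72, S_6 (6T16) of order 720; the others are excluded. The observed types are precisely the cycle types that occur in C_3 x S_3 (6T5). Each of the other remaining candidates has further cycle types, and by the Chebotarev density theorem the matching factorization patterns would occur for a proportion of primes equal to their share of the group: S_3 x S_3 (6T9) additionally contains elements of type 2+2+1+1 (9 of its 36 elements, about 25% of primes); (S_3 x S_3) : C_2 (6T13) additionally contains elements of type 4+2, 3+2+1, 2+2+1+1, 2+1+1+1+1 (45 of its 72 elements, about 62% of primes); S_6 (6T16) additionally contains elements of type 5+1, 4+2, 4+1+1, 3+2+1, 2+2+1+1, 2+1+1+1+1 (504 of its 720 elements, about 70% of primes). None of the 33 primes tested shows any such pattern (for each of these groups the chance of that is below 10^-4), which rules them out. Hence G = C_3 x S_3 (6T5), of order 18.

C_3 x S_3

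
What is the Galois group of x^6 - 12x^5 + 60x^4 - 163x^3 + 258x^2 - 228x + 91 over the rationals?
C_3 x S_3, the group 6T5 of order 18

The polynomial f is an irreducible sextic over Q, so G = Gal(f/Q) is one of the 16 transitive subgroups 6T1, ..., 6T16 of S_6. The discriminant of f is -177147, which is not a perfect square, so G is not contained in A_6. The transitive groups of degree 6 not contained in A_6 are: C_6 (6T1, order 6), S_3 (6T2, order 6), D_6 (6T3, order 12), C_3 x S_3 (6T5, order 18), A_4 x C_2 (6T6, order 24), S_4 (6T8, order 24), S_3 x S_3 (6T9, order 36), S_4 x C_2 (6T11, order 48), (S_3 x S_3) : C_2 (6T13, order 72), PGL(2,5) (6T14, order 120), S_6 (6T16, order 720). By Dedekind's theorem, for a prime p not dividing disc(f) the degrees of the irreducible factors of f mod p form the cycle type of an element of G. Factoring f modulo the 33 such primes p <= 139 (skipping 3, which divides the discriminant), each new pattern first appears at: mod 2: f = (x^6 + x^3 + 1), pattern 6; mod 7: f = (x)(x + 2)(x + 6)(x^3 + x^2 + 5x + 2), pattern 3+1+1+1; mod 17: f = (x^2 + 3)(x^2 + 8x + 4)(x^2 + 14x + 9), pattern 2+2+2; mod 19: f = (x^3 + 13x^2 + 12x + 2)(x^3 + 13x^2 + 12x + 17), pattern 3+3; mod 73: f = (x + 11)(x + 19)(x + 20)(x + 27)(x + 28)(x + 29), pattern 1+1+1+1+1+1. No other pattern occurs in this range, so the set of observed cycle types is {6, 3+1+1+1, 2+2+2, 3+3, 1+1+1+1+1+1}. The candidates containing elements of all these cycle types are C_3 x S_3 (6T5) of order 18, S_3 x S_3 (6T9) of order 36, (S_3 x S_3) : C_2 (6T13) of order 72, S_6 (6T16) of order 720; the others are excluded. The observed types are precisely the cycle types that occur in C_3 x S_3 (6T5). Each of the other remaining candidates has further cycle types, and by the Chebotarev density theorem the matching factorization patterns would occur for a proportion of primes equal to their share of the group: S_3 x S_3 (6T9) additionally contains elements of type 2+2+1+1 (9 of its 36 elements, about 25% of primes); (S_3 x S_3) : C_2 (6T13) additionally contains elements of type 4+2, 3+2+1, 2+2+1+1, 2+1+1+1+1 (45 of its 72 elements, about 62% of primes); S_6 (6T16) additionally contains elements of type 5+1, 4+2, 4+1+1, 3+2+1, 2+2+1+1, 2+1+1+1+1 (504 of its 720 elements, about 70% of primes). None of the 33 primes tested shows any such pattern (for each of these groups the chance of that is below 10^-4), which rules them out. Hence G = C_3 x S_3 (6T5), of order 18.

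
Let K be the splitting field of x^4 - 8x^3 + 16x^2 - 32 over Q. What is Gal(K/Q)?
D_4 (order 8)

The polynomial is an irreducible quartic over Q and its discriminant is -4194304, which is not a perfect square, so the Galois group is not contained in A_4. The resolvent cubic y^3 - 16*y^2 + 128*y has exactly one rational root, so the Galois group is C_4 or D_4. The quartic remains irreducible over Q(sqrt(disc)), so the group is D_4.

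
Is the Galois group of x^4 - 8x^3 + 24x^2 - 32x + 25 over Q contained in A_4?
Yes

The polynomial is irreducible of degree 4 over Q. Its discriminant is 186624 = 432^2, a perfect square. A Galois group lies in the alternating group exactly when the discriminant is a square in Q, so the Galois group (V_4) is contained in A_4.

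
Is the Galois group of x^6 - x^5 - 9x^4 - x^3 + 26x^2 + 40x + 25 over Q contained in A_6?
Yes

The polynomial is irreducible of degree 6 over Q. Its discriminant is 1064390625 = 32625^2, a perfect square. A Galois group lies in the alternating group exactly when the discriminant is a square in Q, so the Galois group ((C_3 x C_3) : C_4) is contained in A_6.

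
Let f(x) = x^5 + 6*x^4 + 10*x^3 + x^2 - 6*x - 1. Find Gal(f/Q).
The polynomial f is an irreducible quintic over Q, so G = Gal(f/Q) is a transitive subgroup of S_5: one of C_5 (5T1, order 5), D_5 (5T2, order 10), F_20 (5T3, order 20), A_5 (5T4, order 60) or S_5 (5T5, order 120). The discriminant of f is 14641 = 121^2, a perfect square, so G is contained in A_5. The transitive groups of degree 5 contained in A_5 are: C_5 (5T1, order 5), D_5 (5T2, order 10), A_5 (5T4, order 60). By Dedekind's theorem, for a prime p not dividing disc(f) the degrees of the irreducible factors of f mod p form the cycle type of an element of G. Factoring f modulo the 14 such primes p <= 47 (skipping 11, which divides the discriminant), each new pattern first appears at: mod 2: f = (x^5 + x^2 + 1), pattern 5; mod 23: f = (x + 10)(x + 13)(x + 14)(x + 18)(x + 20), pattern 1+1+1+1+1. No other pattern occurs in this range, so the set of observed cycle types is {5, 1+1+1+1+1}. The candidates containing elements of all these cycle types are C_5 (5T1) of order 5, D_5 (5T2) of order 10, A_5 (5T4) of order 60; the others are excluded. The observed types are precisely the cycle types that occur in C_5 (5T1). Each of the other remaining candidates has further cycle types, and by the Chebotarev density theorem the matching factorization patterns would occur for a proportion of primes equal to their share of the group: D_5 (5T2) additionally contains elements of type 2+2+1 (5 of its 10 elements, about 50% of primes); A_5 (5T4) additionally contains elements of type 3+1+1, 2+2+1 (35 of its 60 elements, about 58% of primes). None of the 14 primes tested shows any such pattern (for each of these groups the chance of that is below 10^-4), which rules them out. Hence G = C_5 (5T1), of order 5.

C_5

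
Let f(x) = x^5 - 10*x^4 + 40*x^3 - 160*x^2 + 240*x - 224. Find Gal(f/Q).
F_20 (order 20)

The polynomial f is an irreducible quintic over Q, so G = Gal(f/Q) is a transitive subgroup of S_5: one of C_5 (5T1, order 5), D_5 (5T2, order 10), F_20 (5T3, order 20), A_5 (5T4, order 60) or S_5 (5T5, order 120). The discriminant of f is 32768000000000, which is not a perfect square, so G is not contained in A_5. The transitive groups of degree 5 not contained in A_5 are: F_20 (5T3, order 20), S_5 (5T5, order 120). By Dedekind's theorem, for a prime p not dividing disc(f) the degrees of the irreducible factors of f mod p form the cycle type of an element of G. Factoring f modulo the 18 such primes p <= 71 (skipping 2, 5, which divide the discriminant), each new pattern first appears at: mod 3: f = (x + 1)(x^4 + x^3 + 2x + 1), pattern 4+1; mod 11: f = (x^5 + x^4 + 7x^3 + 5x^2 + 9x + 7), pattern 5; mod 19: f = (x + 12)(x^2 + 17x + 7)(x^2 + 18x + 10), pattern 2+2+1. No other pattern occurs in this range, so the set of observed cycle types is {4+1, 5, 2+2+1}. The candidates containing elements of all these cycle types are F_20 (5T3) of order 20, S_5 (5T5) of order 120; the others are excluded. The observed types are precisely the cycle types that occur in F_20 (5T3) (apart from the identity). Each of the other remaining candidates has further cycle types, and by the Chebotarev density theorem the matching factorization patterns would occur for a proportion of primes equal to their share of the group: S_5 (5T5) additionally contains elements of type 3+2, 3+1+1, 2+1+1+1 (50 of its 120 elements, about 42% of primes). None of the 18 primes tested shows any such pattern (for each of these groups the chance of that is below 10^-4), which rules them out. Hence G = F_20 (5T3), of order 20.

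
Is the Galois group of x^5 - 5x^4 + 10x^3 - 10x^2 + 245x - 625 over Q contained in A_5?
No

The polynomial is irreducible of degree 5 over Q. Its discriminant is 271790899200000, which is not a perfect square. A Galois group lies in the alternating group exactly when the discriminant is a square in Q, so the Galois group (F_20) is not contained in A_5.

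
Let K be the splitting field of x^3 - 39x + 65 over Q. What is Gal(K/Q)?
The polynomial is an irreducible cubic over Q and its discriminant is 123201 = 351^2, a perfect square. For an irreducible cubic, a square discriminant forces the Galois group to be A_3, the cyclic group of order 3.

C_3 (also written C3)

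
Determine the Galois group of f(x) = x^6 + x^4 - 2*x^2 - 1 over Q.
A_4, A_4 acting on 6 points

The polynomial f is an irreducible sextic over Q, so G = Gal(f/Q) is one of the 16 transitive subgroups 6T1, ..., 6T16 of S_6. The discriminant of f is 153664 = 392^2, a perfect square, so G is contained in A_6. The transitive groups of degree 6 contained in A_6 are: A_4 (6T4, order 12), S_4 (6T7, order 24), (C_3 x C_3) : C_4 (6T10, order 36), PSL(2,5) (6T12, order 60), A_6 (6T15, order 360). By Dedekind's theorem, for a prime p not dividing disc(f) the degrees of the irreducible factors of f mod p form the cycle type of an element of G. Factoring f modulo the 33 such primes p <= 149 (skipping 2, 7, which divide the discriminant), each new pattern first appears at: mod 3: f = (x^3 + 2x + 1)(x^3 + 2x + 2), pattern 3+3; mod 13: f = (x + 6)(x + 7)(x^2 + 5)(x^2 + 6), pattern 2+2+1+1. No other pattern occurs in this range, so the set of observed cycle types is {3+3, 2+2+1+1}. The candidates containing elements of all these cycle types are A_4 (6T4) of order 12, S_4 (6T7) of order 24, (C_3 x C_3) : C_4 (6T10) of order 36, PSL(2,5) (6T12) of order 60, A_6 (6T15) of order 360; the others are excluded. The observed types are precisely the cycle types that occur in A_4 (6T4) (apart from the identity). Each of the other remaining candidates has further cycle types, and by the Chebotarev density theorem the matching factorization patterns would occur for a proportion of primes equal to their share of the group: S_4 (6T7) additionally contains elements of type 4+2 (6 of its 24 elements, about 25% of primes); (C_3 x C_3) : C_4 (6T10) additionally contains elements of type 4+2, 3+1+1+1 (22 of its 36 elements, about 61% of primes); PSL(2,5) (6T12) additionally contains elements of type 5+1 (24 of its 60 elements, about 40% of primes); A_6 (6T15) additionally contains elements of type 5+1, 4+2, 3+1+1+1 (274 of its 360 elements, about 76% of primes). None of the 33 primes tested shows any such pattern (for each of these groups the chance of that is below 10^-4), which rules them out. Hence G = A_4 (6T4), of order 12.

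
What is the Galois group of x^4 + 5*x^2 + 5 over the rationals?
C_4 (also written C4)

The polynomial is an irreducible quartic over Q and its discriminant is 2000, which is not a perfect square, so the Galois group is not contained in A_4. The resolvent cubic y^3 - 5*y^2 - 20*y + 100 has exactly one rational root, so the Galois group is C_4 or D_4. The quartic becomes reducible over Q(sqrt(disc)), so the group is C_4.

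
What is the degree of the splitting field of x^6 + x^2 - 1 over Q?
The degree of the splitting field over Q equals the order of the Galois group, so first determine the group. The polynomial f is an irreducible sextic over Q, so G = Gal(f/Q) is one of the 16 transitive subgroups 6T1, ..., 6T16 of S_6. The discriminant of f is 61504 = 248^2, a perfect square, so G is contained in A_6. The transitive groups of degree 6 contained in A_6 are: A_4 (6T4, order 12), S_4 (6T7, order 24), (C_3 x C_3) : C_4 (6T10, order 36), PSL(2,5) (6T12, order 60), A_6 (6T15, order 360). By Dedekind's theorem, for a prime p not dividing disc(f) the degrees of the irreducible factors of f mod p form the cycle type of an element of G. Factoring f modulo the 79 such primes p <= 419 (skipping 2, 31, which divide the discriminant), each new pattern first appears at: mod 3: f = (x^2 + 1)(x^4 + 2x^2 + 2), pattern 4+2; mod 5: f = (x^3 + x^2 + 3x + 4)(x^3 + 4x^2 + 3x + 1), pattern 3+3; mod 11: f = (x + 3)(x + 8)(x^2 + 4x + 7)(x^2 + 7x + 7), pattern 2+2+1+1; mod 67: f = (x + 2)(x + 3)(x + 11)(x + 56)(x + 64)(x + 65), pattern 1+1+1+1+1+1. No other pattern occurs in this range, so the set of observed cycle types is {4+2, 3+3, 2+2+1+1, 1+1+1+1+1+1}. The candidates containing elements of all these cycle types are S_4 (6T7) of order 24, (C_3 x C_3) : C_4 (6T10) of order 36, A_6 (6T15) of order 360; the others are excluded. The observed types are precisely the cycle types that occur in S_4 (6T7). Each of the other remaining candidates has further cycle types, and by the Chebotarev density theorem the matching factorization patterns would occur for a proportion of primes equal to their share of the group: (C_3 x C_3) : C_4 (6T10) additionally contains elements of type 3+1+1+1 (4 of its 36 elements, about 11% of primes); A_6 (6T15) additionally contains elements of type 5+1, 3+1+1+1 (184 of its 360 elements, about 51% of primes). None of the 79 primes tested shows any such pattern (for each of these groups the chance of that is below 10^-4), which rules them out. Hence G = S_4 (6T7), of order 24. The Galois group S_4 (6T7) has order 24, so the splitting field has degree 24 over Q.

24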